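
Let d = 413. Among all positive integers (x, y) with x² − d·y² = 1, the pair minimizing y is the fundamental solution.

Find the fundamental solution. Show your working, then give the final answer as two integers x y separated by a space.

113399 5580

d=413: √d = [20; 3,9,1,4,1,9,3,40] (ℓ=8, even), read p_7/q_7
a_0=20:  p_0=20·1+0=20,  q_0=20·0+1=1
…
a_2=9:  p_2=9·61+20=569,  q_2=9·3+1=28
a_3=1:  p_3=1·569+61=630,  q_3=1·28+3=31
a_4=4:  p_4=4·630+569=3089,  q_4=4·31+28=152
…
a_6=9:  p_6=9·3719+3089=36560,  q_6=9·183+152=1799
a_7=3:  p_7=3·36560+3719=113399,  q_7=3·1799+183=5580
→ (113399, 5580).  Check: 113399²=12859333201, 413·5580²=12859333200, difference 1.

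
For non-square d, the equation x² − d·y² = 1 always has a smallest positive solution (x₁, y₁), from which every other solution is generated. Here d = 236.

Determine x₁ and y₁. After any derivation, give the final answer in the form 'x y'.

[15; 2,1,3,5,1,6,1,5,3,1,2,30] for √236; ℓ=12 ⇒ convergent index 11
k=0  a_k=15  p_k/q_k = 15/1
…
k=3  a_k=3  p_k/q_k = 169/11
k=4  a_k=5  p_k/q_k = 891/58
k=5  a_k=1  p_k/q_k = 1060/69
…
k=7  a_k=1  p_k/q_k = 8311/541
…
k=9  a_k=3  p_k/q_k = 154729/10072
k=10  a_k=1  p_k/q_k = 203535/13249
k=11  a_k=2  p_k/q_k = 561799/36570
(x₁, y₁) = (561799, 36570);  561799² − 236·36570² = 1 ✓

561799 36570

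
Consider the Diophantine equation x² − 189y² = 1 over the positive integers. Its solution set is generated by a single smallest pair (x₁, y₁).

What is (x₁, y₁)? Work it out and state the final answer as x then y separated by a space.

d=189: √d = [13; 1,2,1,26] (ℓ=4, even), read p_3/q_3
k=0  a_k=13  p_k/q_k = 13/1
…
k=2  a_k=2  p_k/q_k = 41/3
k=3  a_k=1  p_k/q_k = 55/4
fundamental: x₁=55, y₁=4  (since 3025 − 189·16 = 1)

55 4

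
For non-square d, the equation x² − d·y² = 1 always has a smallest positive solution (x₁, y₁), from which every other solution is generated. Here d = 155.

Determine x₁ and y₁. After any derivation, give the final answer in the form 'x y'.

249 20

[12; 2,4,2,24] for √155; ℓ=4 ⇒ convergent index 3
step 0: (12, 1)  from 12·(1,0) + (0,1)
step 1: (25, 2)  from 2·(12,1) + (1,0)
step 2: (112, 9)  from 4·(25,2) + (12,1)
step 3: (249, 20)  from 2·(112,9) + (25,2)
→ (249, 20).  Check: 249²=62001, 155·20²=62000, difference 1.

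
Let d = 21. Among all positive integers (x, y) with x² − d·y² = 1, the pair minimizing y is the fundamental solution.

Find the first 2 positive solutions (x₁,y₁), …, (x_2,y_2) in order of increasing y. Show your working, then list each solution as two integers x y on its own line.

55 12
6049 1320

√21 → a₀=4, period (1,1,2,1,1,8); ℓ=6 even so k=5
step 0: (4, 1)  from 4·(1,0) + (0,1)
step 1: (5, 1)  from 1·(4,1) + (1,0)
…
step 3: (23, 5)  from 2·(9,2) + (5,1)
step 4: (32, 7)  from 1·(23,5) + (9,2)
step 5: (55, 12)  from 1·(32,7) + (23,5)
fundamental: x₁=55, y₁=12  (since 3025 − 21·144 = 1)
(55+12√21)^2 = 6049 + 1320√21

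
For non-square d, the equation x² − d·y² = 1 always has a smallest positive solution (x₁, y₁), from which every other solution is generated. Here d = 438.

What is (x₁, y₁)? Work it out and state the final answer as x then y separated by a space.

d=438: √d = [20; 1,12,1,40] (ℓ=4, even), read p_3/q_3
i=0: a=20 ⇒ p=20, q=1
i=1: a=1 ⇒ p=21, q=1
i=2: a=12 ⇒ p=272, q=13
i=3: a=1 ⇒ p=293, q=14
(x₁, y₁) = (293, 14);  293² − 438·14² = 1 ✓

293 14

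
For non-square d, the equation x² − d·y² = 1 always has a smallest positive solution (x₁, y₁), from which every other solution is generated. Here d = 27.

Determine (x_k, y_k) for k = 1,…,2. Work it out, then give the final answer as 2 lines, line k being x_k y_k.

d=27: √d = [5; 5,10] (ℓ=2, even), read p_1/q_1
i=0: a=5 ⇒ p=5, q=1
i=1: a=5 ⇒ p=26, q=5
(x₁, y₁) = (26, 5);  26² − 27·5² = 1 ✓
k=2:  x_2 = 26·26+27·5·5 = 1351,  y_2 = 26·5+5·26 = 260

26 5
1351 260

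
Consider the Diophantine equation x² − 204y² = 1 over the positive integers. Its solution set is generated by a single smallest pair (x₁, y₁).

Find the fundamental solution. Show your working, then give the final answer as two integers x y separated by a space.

4999 350

[14; 3,1,1,6,1,1,3,28] for √204; ℓ=8 ⇒ convergent index 7
k=0  a_k=14  p_k/q_k = 14/1
…
k=2  a_k=1  p_k/q_k = 57/4
k=3  a_k=1  p_k/q_k = 100/7
k=4  a_k=6  p_k/q_k = 657/46
k=5  a_k=1  p_k/q_k = 757/53
k=6  a_k=1  p_k/q_k = 1414/99
k=7  a_k=3  p_k/q_k = 4999/350
fundamental: x₁=4999, y₁=350  (since 24990001 − 204·122500 = 1)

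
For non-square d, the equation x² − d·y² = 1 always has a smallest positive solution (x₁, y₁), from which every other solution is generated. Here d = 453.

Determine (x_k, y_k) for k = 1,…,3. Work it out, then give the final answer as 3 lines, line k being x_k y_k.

1653751 77700
5469784740001 256992905400
18091323967121133751 850004548596233100

√453 = [21; 3,1,1,10,14,10,1,1,3,42, …], period ℓ=10 (even) → k=9
step 0: (21, 1)  from 21·(1,0) + (0,1)
step 1: (64, 3)  from 3·(21,1) + (1,0)
…
step 4: (1575, 74)  from 10·(149,7) + (85,4)
step 5: (22199, 1043)  from 14·(1575,74) + (149,7)
…
step 7: (245764, 11547)  from 1·(223565,10504) + (22199,1043)
step 8: (469329, 22051)  from 1·(245764,11547) + (223565,10504)
step 9: (1653751, 77700)  from 3·(469329,22051) + (245764,11547)
→ (1653751, 77700).  Check: 1653751²=2734892370001, 453·77700²=2734892370000, difference 1.
(x_2, y_2) = (1653751·1653751 + 453·77700·77700, 1653751·77700 + 77700·1653751) = (5469784740001, 256992905400)
(x_3, y_3) = (1653751·5469784740001 + 453·77700·256992905400, 1653751·256992905400 + 77700·5469784740001) = (18091323967121133751, 850004548596233100)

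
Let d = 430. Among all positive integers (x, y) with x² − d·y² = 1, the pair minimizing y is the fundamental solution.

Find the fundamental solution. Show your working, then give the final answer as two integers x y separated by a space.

2862251 138030

√430 = [20; 1,2,1,3,1,…,2,1,40, …], period ℓ=14 (even) → k=13
k=0  a_k=20  p_k/q_k = 20/1
…
k=5  a_k=1  p_k/q_k = 394/19
…
k=12  a_k=2  p_k/q_k = 2107880/101651
k=13  a_k=1  p_k/q_k = 2862251/138030
(x₁, y₁) = (2862251, 138030);  2862251² − 430·138030² = 1 ✓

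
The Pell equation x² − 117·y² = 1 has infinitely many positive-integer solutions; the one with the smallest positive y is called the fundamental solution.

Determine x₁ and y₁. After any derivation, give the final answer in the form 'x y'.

√117 = [10; 1,4,2,4,1,20, …], period ℓ=6 (even) → k=5
step 0: (10, 1)  from 10·(1,0) + (0,1)
…
step 3: (119, 11)  from 2·(54,5) + (11,1)
step 4: (530, 49)  from 4·(119,11) + (54,5)
step 5: (649, 60)  from 1·(530,49) + (119,11)
fundamental: x₁=649, y₁=60  (since 421201 − 117·3600 = 1)

649 60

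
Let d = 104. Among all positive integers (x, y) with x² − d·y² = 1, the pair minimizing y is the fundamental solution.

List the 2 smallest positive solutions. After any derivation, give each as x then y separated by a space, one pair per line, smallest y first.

51 5
5201 510

√104 → a₀=10, period (5,20); ℓ=2 even so k=1
a_0=10:  p_0=10·1+0=10,  q_0=10·0+1=1
a_1=5:  p_1=5·10+1=51,  q_1=5·1+0=5
→ (51, 5).  Check: 51²=2601, 104·5²=2600, difference 1.
(x_2, y_2) = (51·51 + 104·5·5, 51·5 + 5·51) = (5201, 510)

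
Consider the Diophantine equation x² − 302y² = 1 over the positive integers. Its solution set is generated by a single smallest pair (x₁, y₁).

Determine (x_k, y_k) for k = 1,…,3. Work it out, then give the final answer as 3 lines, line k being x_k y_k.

4276623 246092
36579008568257 2104885414632
312869258720405635599 18003602753159249380

[17; 2,1,1,1,4,…,1,2,34] for √302; ℓ=16 ⇒ convergent index 15
step 0: (17, 1)  from 17·(1,0) + (0,1)
step 1: (35, 2)  from 2·(17,1) + (1,0)
…
step 4: (139, 8)  from 1·(87,5) + (52,3)
…
step 6: (1425, 82)  from 2·(643,37) + (139,8)
step 7: (2068, 119)  from 1·(1425,82) + (643,37)
step 8: (34513, 1986)  from 16·(2068,119) + (1425,82)
step 9: (36581, 2105)  from 1·(34513,1986) + (2068,119)
…
step 11: (467281, 26889)  from 4·(107675,6196) + (36581,2105)
step 12: (574956, 33085)  from 1·(467281,26889) + (107675,6196)
step 13: (1042237, 59974)  from 1·(574956,33085) + (467281,26889)
step 14: (1617193, 93059)  from 1·(1042237,59974) + (574956,33085)
step 15: (4276623, 246092)  from 2·(1617193,93059) + (1042237,59974)
fundamental: x₁=4276623, y₁=246092  (since 18289504284129 − 302·60561272464 = 1)
(x_2, y_2) = (4276623·4276623 + 302·246092·246092, 4276623·246092 + 246092·4276623) = (36579008568257, 2104885414632)
(x_3, y_3) = (4276623·36579008568257 + 302·246092·2104885414632, 4276623·2104885414632 + 246092·36579008568257) = (312869258720405635599, 18003602753159249380)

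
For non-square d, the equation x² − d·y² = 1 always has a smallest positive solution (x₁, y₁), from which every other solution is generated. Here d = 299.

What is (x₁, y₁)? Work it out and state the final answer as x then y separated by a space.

415 24

√299 = [17; 3,2,3,34, …], period ℓ=4 (even) → k=3
a_0=17:  p_0=17·1+0=17,  q_0=17·0+1=1
…
a_2=2:  p_2=2·52+17=121,  q_2=2·3+1=7
a_3=3:  p_3=3·121+52=415,  q_3=3·7+3=24
fundamental: x₁=415, y₁=24  (since 172225 − 299·576 = 1)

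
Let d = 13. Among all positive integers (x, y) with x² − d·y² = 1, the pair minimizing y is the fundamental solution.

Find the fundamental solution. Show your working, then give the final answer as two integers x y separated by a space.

649 180

[3; 1,1,1,1,6] for √13; ℓ=5 ⇒ convergent index 9
i=0: a=3 ⇒ p=3, q=1
i=1: a=1 ⇒ p=4, q=1
i=2: a=1 ⇒ p=7, q=2
i=3: a=1 ⇒ p=11, q=3
i=4: a=1 ⇒ p=18, q=5
i=5: a=6 ⇒ p=119, q=33
i=6: a=1 ⇒ p=137, q=38
i=7: a=1 ⇒ p=256, q=71
i=8: a=1 ⇒ p=393, q=109
i=9: a=1 ⇒ p=649, q=180
→ (649, 180).  Check: 649²=421201, 13·180²=421200, difference 1.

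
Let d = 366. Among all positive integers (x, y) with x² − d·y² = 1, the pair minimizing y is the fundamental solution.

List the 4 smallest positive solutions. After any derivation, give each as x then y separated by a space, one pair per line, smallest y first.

907925 47458
1648655611249 86176609300
2993711291685588725 156483795997357542
5436130649005627630680001 284151100961715516031400

[19; 7,1,1,1,2,12,2,1,1,1,7,38] for √366; ℓ=12 ⇒ convergent index 11
i=0: a=19 ⇒ p=19, q=1
i=1: a=7 ⇒ p=134, q=7
i=2: a=1 ⇒ p=153, q=8
i=3: a=1 ⇒ p=287, q=15
i=4: a=1 ⇒ p=440, q=23
i=5: a=2 ⇒ p=1167, q=61
i=6: a=12 ⇒ p=14444, q=755
i=7: a=2 ⇒ p=30055, q=1571
i=8: a=1 ⇒ p=44499, q=2326
i=9: a=1 ⇒ p=74554, q=3897
i=10: a=1 ⇒ p=119053, q=6223
i=11: a=7 ⇒ p=907925, q=47458
(x₁, y₁) = (907925, 47458);  907925² − 366·47458² = 1 ✓
(907925+47458√366)^2 = 1648655611249 + 86176609300√366
(907925+47458√366)^3 = 2993711291685588725 + 156483795997357542√366
(907925+47458√366)^4 = 5436130649005627630680001 + 284151100961715516031400√366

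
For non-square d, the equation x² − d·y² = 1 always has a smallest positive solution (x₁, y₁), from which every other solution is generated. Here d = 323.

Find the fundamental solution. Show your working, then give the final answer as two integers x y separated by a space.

[17; 1,34] for √323; ℓ=2 ⇒ convergent index 1
k=0  a_k=17  p_k/q_k = 17/1
k=1  a_k=1  p_k/q_k = 18/1
fundamental: x₁=18, y₁=1  (since 324 − 323·1 = 1)

18 1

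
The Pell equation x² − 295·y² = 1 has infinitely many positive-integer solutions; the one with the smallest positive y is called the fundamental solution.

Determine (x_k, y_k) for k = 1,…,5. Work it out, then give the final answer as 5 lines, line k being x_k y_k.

[17; 5,1,2,3,2,6,2,3,2,1,5,34] for √295; ℓ=12 ⇒ convergent index 11
k=0  a_k=17  p_k/q_k = 17/1
…
k=4  a_k=3  p_k/q_k = 979/57
…
k=8  a_k=3  p_k/q_k = 108103/6294
…
k=10  a_k=1  p_k/q_k = 355517/20699
k=11  a_k=5  p_k/q_k = 2024999/117900
fundamental: x₁=2024999, y₁=117900  (since 4100620950001 − 295·13900410000 = 1)
k=2:  x_2 = 2024999·2024999+295·117900·117900 = 8201241900001,  y_2 = 2024999·117900+117900·2024999 = 477494764200
k=3:  x_3 = 2024999·8201241900001+295·117900·477494764200 = 33215013292518224999,  y_3 = 2024999·477494764200+117900·8201241900001 = 1933852840020353700
k=4:  x_4 = 2024999·33215013292518224999+295·117900·1933852840020353700 = 134520737404664024967600001,  y_4 = 2024999·1933852840020353700+117900·33215013292518224999 = 7832100134376274949528400
k=5:  x_5 = 2024999·134520737404664024967600001+295·117900·7832100134376274949528400 = 544808717447381276777437550624999,  y_5 = 2024999·7832100134376274949528400+117900·134520737404664024967600001 = 31719989880021710940200100589500

2024999 117900
8201241900001 477494764200
33215013292518224999 1933852840020353700
134520737404664024967600001 7832100134376274949528400
544808717447381276777437550624999 31719989880021710940200100589500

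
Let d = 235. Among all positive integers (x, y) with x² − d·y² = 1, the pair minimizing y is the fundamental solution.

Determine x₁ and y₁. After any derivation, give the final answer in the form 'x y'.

46 3

[15; 3,30] for √235; ℓ=2 ⇒ convergent index 1
step 0: (15, 1)  from 15·(1,0) + (0,1)
step 1: (46, 3)  from 3·(15,1) + (1,0)
(x₁, y₁) = (46, 3);  46² − 235·3² = 1 ✓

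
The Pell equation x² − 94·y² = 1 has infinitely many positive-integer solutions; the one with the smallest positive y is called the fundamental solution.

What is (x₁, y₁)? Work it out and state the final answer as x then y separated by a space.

2143295 221064

√94 → a₀=9, period (1,2,3,1,1,…,2,1,18); ℓ=16 even so k=15
step 0: (9, 1)  from 9·(1,0) + (0,1)
step 1: (10, 1)  from 1·(9,1) + (1,0)
step 2: (29, 3)  from 2·(10,1) + (9,1)
step 3: (97, 10)  from 3·(29,3) + (10,1)
step 4: (126, 13)  from 1·(97,10) + (29,3)
…
step 7: (1464, 151)  from 1·(1241,128) + (223,23)
step 8: (12953, 1336)  from 8·(1464,151) + (1241,128)
step 9: (14417, 1487)  from 1·(12953,1336) + (1464,151)
step 10: (85038, 8771)  from 5·(14417,1487) + (12953,1336)
step 11: (99455, 10258)  from 1·(85038,8771) + (14417,1487)
…
step 14: (1490361, 153719)  from 2·(652934,67345) + (184493,19029)
step 15: (2143295, 221064)  from 1·(1490361,153719) + (652934,67345)
→ (2143295, 221064).  Check: 2143295²=4593713457025, 94·221064²=4593713457024, difference 1.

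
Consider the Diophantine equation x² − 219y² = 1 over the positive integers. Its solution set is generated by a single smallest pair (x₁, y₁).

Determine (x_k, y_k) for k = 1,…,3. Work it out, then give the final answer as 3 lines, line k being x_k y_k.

√219 = [14; 1,3,1,28, …], period ℓ=4 (even) → k=3
i=0: a=14 ⇒ p=14, q=1
…
i=2: a=3 ⇒ p=59, q=4
i=3: a=1 ⇒ p=74, q=5
(x₁, y₁) = (74, 5);  74² − 219·5² = 1 ✓
(74+5√219)^2 = 10951 + 740√219
(74+5√219)^3 = 1620674 + 109515√219

74 5
10951 740
1620674 109515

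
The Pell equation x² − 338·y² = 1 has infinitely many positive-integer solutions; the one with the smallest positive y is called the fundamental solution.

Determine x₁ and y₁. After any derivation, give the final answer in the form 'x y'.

[18; 2,1,1,2,36] for √338; ℓ=5 ⇒ convergent index 9
i=0: a=18 ⇒ p=18, q=1
…
i=3: a=1 ⇒ p=92, q=5
…
i=8: a=1 ⇒ p=43958, q=2391
i=9: a=2 ⇒ p=114243, q=6214
→ (114243, 6214).  Check: 114243²=13051463049, 338·6214²=13051463048, difference 1.

114243 6214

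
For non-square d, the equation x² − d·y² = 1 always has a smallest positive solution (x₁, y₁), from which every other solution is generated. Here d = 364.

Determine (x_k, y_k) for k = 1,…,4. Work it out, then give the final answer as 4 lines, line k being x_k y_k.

4954951 259710
49103078824801 2573700648420
486606699052048124551 25505121203178395130
4822224700149240710505379201 252753251621617410554928840

[19; 12,1,2,3,1,8,1,3,2,1,12,38] for √364; ℓ=12 ⇒ convergent index 11
k=0  a_k=19  p_k/q_k = 19/1
k=1  a_k=12  p_k/q_k = 229/12
k=2  a_k=1  p_k/q_k = 248/13
k=3  a_k=2  p_k/q_k = 725/38
…
k=5  a_k=1  p_k/q_k = 3148/165
…
k=7  a_k=1  p_k/q_k = 30755/1612
k=8  a_k=3  p_k/q_k = 119872/6283
k=9  a_k=2  p_k/q_k = 270499/14178
k=10  a_k=1  p_k/q_k = 390371/20461
k=11  a_k=12  p_k/q_k = 4954951/259710
→ (4954951, 259710).  Check: 4954951²=24551539412401, 364·259710²=24551539412400, difference 1.
(4954951+259710√364)^2 = 49103078824801 + 2573700648420√364
(4954951+259710√364)^3 = 486606699052048124551 + 25505121203178395130√364
(4954951+259710√364)^4 = 4822224700149240710505379201 + 252753251621617410554928840√364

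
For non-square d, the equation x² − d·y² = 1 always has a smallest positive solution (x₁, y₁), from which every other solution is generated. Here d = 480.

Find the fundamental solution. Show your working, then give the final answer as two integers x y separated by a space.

241 11

√480 = [21; 1,9,1,42, …], period ℓ=4 (even) → k=3
step 0: (21, 1)  from 21·(1,0) + (0,1)
step 1: (22, 1)  from 1·(21,1) + (1,0)
step 2: (219, 10)  from 9·(22,1) + (21,1)
step 3: (241, 11)  from 1·(219,10) + (22,1)
→ (241, 11).  Check: 241²=58081, 480·11²=58080, difference 1.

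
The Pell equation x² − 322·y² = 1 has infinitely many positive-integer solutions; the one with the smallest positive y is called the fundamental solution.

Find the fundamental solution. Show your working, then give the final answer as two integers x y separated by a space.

323 18

√322 → a₀=17, period (1,16,1,34); ℓ=4 even so k=3
step 0: (17, 1)  from 17·(1,0) + (0,1)
step 1: (18, 1)  from 1·(17,1) + (1,0)
step 2: (305, 17)  from 16·(18,1) + (17,1)
step 3: (323, 18)  from 1·(305,17) + (18,1)
→ (323, 18).  Check: 323²=104329, 322·18²=104328, difference 1.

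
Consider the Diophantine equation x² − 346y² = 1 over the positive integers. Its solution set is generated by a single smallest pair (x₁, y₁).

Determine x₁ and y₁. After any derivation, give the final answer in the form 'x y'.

d=346: √d = [18; 1,1,1,1,36] (ℓ=5, odd), read p_9/q_9
i=0: a=18 ⇒ p=18, q=1
…
i=2: a=1 ⇒ p=37, q=2
i=3: a=1 ⇒ p=56, q=3
i=4: a=1 ⇒ p=93, q=5
i=5: a=36 ⇒ p=3404, q=183
i=6: a=1 ⇒ p=3497, q=188
…
i=8: a=1 ⇒ p=10398, q=559
i=9: a=1 ⇒ p=17299, q=930
(x₁, y₁) = (17299, 930);  17299² − 346·930² = 1 ✓

17299 930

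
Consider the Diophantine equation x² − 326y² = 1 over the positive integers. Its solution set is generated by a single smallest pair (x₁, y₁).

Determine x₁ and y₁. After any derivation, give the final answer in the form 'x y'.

325 18

√326 = [18; 18,36, …], period ℓ=2 (even) → k=1
k=0  a_k=18  p_k/q_k = 18/1
k=1  a_k=18  p_k/q_k = 325/18
fundamental: x₁=325, y₁=18  (since 105625 − 326·324 = 1)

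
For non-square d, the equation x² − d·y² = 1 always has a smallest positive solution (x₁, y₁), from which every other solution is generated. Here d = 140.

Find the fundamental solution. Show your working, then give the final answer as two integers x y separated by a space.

d=140: √d = [11; 1,4,1,22] (ℓ=4, even), read p_3/q_3
step 0: (11, 1)  from 11·(1,0) + (0,1)
…
step 2: (59, 5)  from 4·(12,1) + (11,1)
step 3: (71, 6)  from 1·(59,5) + (12,1)
→ (71, 6).  Check: 71²=5041, 140·6²=5040, difference 1.

71 6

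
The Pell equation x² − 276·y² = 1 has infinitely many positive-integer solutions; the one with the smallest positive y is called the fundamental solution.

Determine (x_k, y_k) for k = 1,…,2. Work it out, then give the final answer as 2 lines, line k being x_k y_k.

7775 468
120901249 7277400

√276 = [16; 1,1,1,1,2,2,2,1,1,1,1,32, …], period ℓ=12 (even) → k=11
i=0: a=16 ⇒ p=16, q=1
i=1: a=1 ⇒ p=17, q=1
i=2: a=1 ⇒ p=33, q=2
i=3: a=1 ⇒ p=50, q=3
i=4: a=1 ⇒ p=83, q=5
i=5: a=2 ⇒ p=216, q=13
i=6: a=2 ⇒ p=515, q=31
i=7: a=2 ⇒ p=1246, q=75
…
i=10: a=1 ⇒ p=4768, q=287
i=11: a=1 ⇒ p=7775, q=468
fundamental: x₁=7775, y₁=468  (since 60450625 − 276·219024 = 1)
n=2: (7775,468)∘(7775,468) = (7775·7775+276·468·468, 7775·468+468·7775) = (120901249,7277400)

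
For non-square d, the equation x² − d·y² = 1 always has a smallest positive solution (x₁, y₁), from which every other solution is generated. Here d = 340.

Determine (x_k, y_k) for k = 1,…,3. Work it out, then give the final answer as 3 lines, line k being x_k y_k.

285769 15498
163327842721 8857695924
93348068572789129 5062509812995614

√340 = [18; 2,3,1,1,1,…,3,2,36, …], period ℓ=14 (even) → k=13
i=0: a=18 ⇒ p=18, q=1
…
i=2: a=3 ⇒ p=129, q=7
i=3: a=1 ⇒ p=166, q=9
i=4: a=1 ⇒ p=295, q=16
i=5: a=1 ⇒ p=461, q=25
…
i=7: a=8 ⇒ p=6509, q=353
i=8: a=1 ⇒ p=7265, q=394
i=9: a=1 ⇒ p=13774, q=747
i=10: a=1 ⇒ p=21039, q=1141
…
i=12: a=3 ⇒ p=125478, q=6805
i=13: a=2 ⇒ p=285769, q=15498
(x₁, y₁) = (285769, 15498);  285769² − 340·15498² = 1 ✓
(x_2, y_2) = (285769·285769 + 340·15498·15498, 285769·15498 + 15498·285769) = (163327842721, 8857695924)
(x_3, y_3) = (285769·163327842721 + 340·15498·8857695924, 285769·8857695924 + 15498·163327842721) = (93348068572789129, 5062509812995614)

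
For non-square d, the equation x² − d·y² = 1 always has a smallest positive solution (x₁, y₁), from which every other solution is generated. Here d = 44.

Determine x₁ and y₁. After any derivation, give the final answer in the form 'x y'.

√44 = [6; 1,1,1,2,1,1,1,12, …], period ℓ=8 (even) → k=7
step 0: (6, 1)  from 6·(1,0) + (0,1)
step 1: (7, 1)  from 1·(6,1) + (1,0)
step 2: (13, 2)  from 1·(7,1) + (6,1)
step 3: (20, 3)  from 1·(13,2) + (7,1)
step 4: (53, 8)  from 2·(20,3) + (13,2)
…
step 6: (126, 19)  from 1·(73,11) + (53,8)
step 7: (199, 30)  from 1·(126,19) + (73,11)
(x₁, y₁) = (199, 30);  199² − 44·30² = 1 ✓

199 30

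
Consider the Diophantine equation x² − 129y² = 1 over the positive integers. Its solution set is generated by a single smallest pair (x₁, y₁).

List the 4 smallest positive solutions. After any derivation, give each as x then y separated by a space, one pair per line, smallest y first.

16855 1484
568182049 50025640
19153416854935 1686364322916
645661681611676801 56847341275472720

[11; 2,1,3,1,6,1,3,1,2,22] for √129; ℓ=10 ⇒ convergent index 9
step 0: (11, 1)  from 11·(1,0) + (0,1)
…
step 2: (34, 3)  from 1·(23,2) + (11,1)
step 3: (125, 11)  from 3·(34,3) + (23,2)
…
step 5: (1079, 95)  from 6·(159,14) + (125,11)
…
step 7: (4793, 422)  from 3·(1238,109) + (1079,95)
step 8: (6031, 531)  from 1·(4793,422) + (1238,109)
step 9: (16855, 1484)  from 2·(6031,531) + (4793,422)
fundamental: x₁=16855, y₁=1484  (since 284091025 − 129·2202256 = 1)
(x_2, y_2) = (16855·16855 + 129·1484·1484, 16855·1484 + 1484·16855) = (568182049, 50025640)
(x_3, y_3) = (16855·568182049 + 129·1484·50025640, 16855·50025640 + 1484·568182049) = (19153416854935, 1686364322916)
(x_4, y_4) = (16855·19153416854935 + 129·1484·1686364322916, 16855·1686364322916 + 1484·19153416854935) = (645661681611676801, 56847341275472720)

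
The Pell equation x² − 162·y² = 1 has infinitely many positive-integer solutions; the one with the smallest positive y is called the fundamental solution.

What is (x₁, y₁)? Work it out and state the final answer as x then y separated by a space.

√162 → a₀=12, period (1,2,1,2,12,2,1,2,1,24); ℓ=10 even so k=9
k=0  a_k=12  p_k/q_k = 12/1
k=1  a_k=1  p_k/q_k = 13/1
k=2  a_k=2  p_k/q_k = 38/3
k=3  a_k=1  p_k/q_k = 51/4
k=4  a_k=2  p_k/q_k = 140/11
…
k=8  a_k=2  p_k/q_k = 14268/1121
k=9  a_k=1  p_k/q_k = 19601/1540
fundamental: x₁=19601, y₁=1540  (since 384199201 − 162·2371600 = 1)

19601 1540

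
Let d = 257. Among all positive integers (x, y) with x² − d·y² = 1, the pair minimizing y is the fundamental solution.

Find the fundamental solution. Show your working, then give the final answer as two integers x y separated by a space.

513 32

√257 = [16; 32, …], period ℓ=1 (odd) → k=1
a_0=16:  p_0=16·1+0=16,  q_0=16·0+1=1
a_1=32:  p_1=32·16+1=513,  q_1=32·1+0=32
fundamental: x₁=513, y₁=32  (since 263169 − 257·1024 = 1)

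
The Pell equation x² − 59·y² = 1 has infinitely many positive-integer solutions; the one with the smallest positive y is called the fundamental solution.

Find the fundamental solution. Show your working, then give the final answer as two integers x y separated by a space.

[7; 1,2,7,2,1,14] for √59; ℓ=6 ⇒ convergent index 5
a_0=7:  p_0=7·1+0=7,  q_0=7·0+1=1
…
a_4=2:  p_4=2·169+23=361,  q_4=2·22+3=47
a_5=1:  p_5=1·361+169=530,  q_5=1·47+22=69
(x₁, y₁) = (530, 69);  530² − 59·69² = 1 ✓

530 69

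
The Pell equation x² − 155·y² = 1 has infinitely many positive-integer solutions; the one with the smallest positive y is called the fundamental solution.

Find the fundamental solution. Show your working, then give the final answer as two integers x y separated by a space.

249 20

[12; 2,4,2,24] for √155; ℓ=4 ⇒ convergent index 3
k=0  a_k=12  p_k/q_k = 12/1
…
k=2  a_k=4  p_k/q_k = 112/9
k=3  a_k=2  p_k/q_k = 249/20
fundamental: x₁=249, y₁=20  (since 62001 − 155·400 = 1)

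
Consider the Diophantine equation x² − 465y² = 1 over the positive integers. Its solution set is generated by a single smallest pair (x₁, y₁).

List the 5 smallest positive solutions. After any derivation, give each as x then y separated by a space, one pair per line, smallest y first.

15871 736
503777281 23362112
15990898437631 741560158368
507583097703505921 23538602523554944
16111702671313786506751 747162320561120874080

√465 = [21; 1,1,3,2,2,2,3,1,1,42, …], period ℓ=10 (even) → k=9
a_0=21:  p_0=21·1+0=21,  q_0=21·0+1=1
a_1=1:  p_1=1·21+1=22,  q_1=1·1+0=1
a_2=1:  p_2=1·22+21=43,  q_2=1·1+1=2
a_3=3:  p_3=3·43+22=151,  q_3=3·2+1=7
…
a_5=2:  p_5=2·345+151=841,  q_5=2·16+7=39
a_6=2:  p_6=2·841+345=2027,  q_6=2·39+16=94
a_7=3:  p_7=3·2027+841=6922,  q_7=3·94+39=321
a_8=1:  p_8=1·6922+2027=8949,  q_8=1·321+94=415
a_9=1:  p_9=1·8949+6922=15871,  q_9=1·415+321=736
fundamental: x₁=15871, y₁=736  (since 251888641 − 465·541696 = 1)
k=2:  x_2 = 15871·15871+465·736·736 = 503777281,  y_2 = 15871·736+736·15871 = 23362112
k=3:  x_3 = 15871·503777281+465·736·23362112 = 15990898437631,  y_3 = 15871·23362112+736·503777281 = 741560158368
k=4:  x_4 = 15871·15990898437631+465·736·741560158368 = 507583097703505921,  y_4 = 15871·741560158368+736·15990898437631 = 23538602523554944
k=5:  x_5 = 15871·507583097703505921+465·736·23538602523554944 = 16111702671313786506751,  y_5 = 15871·23538602523554944+736·507583097703505921 = 747162320561120874080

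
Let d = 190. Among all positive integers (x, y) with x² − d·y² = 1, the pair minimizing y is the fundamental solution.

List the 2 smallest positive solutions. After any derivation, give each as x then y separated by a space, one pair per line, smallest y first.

√190 = [13; 1,3,1,1,1,…,3,1,26, …], period ℓ=14 (even) → k=13
step 0: (13, 1)  from 13·(1,0) + (0,1)
step 1: (14, 1)  from 1·(13,1) + (1,0)
step 2: (55, 4)  from 3·(14,1) + (13,1)
…
step 4: (124, 9)  from 1·(69,5) + (55,4)
step 5: (193, 14)  from 1·(124,9) + (69,5)
step 6: (510, 37)  from 2·(193,14) + (124,9)
step 7: (1213, 88)  from 2·(510,37) + (193,14)
step 8: (2936, 213)  from 2·(1213,88) + (510,37)
…
step 12: (40787, 2959)  from 3·(11234,815) + (7085,514)
step 13: (52021, 3774)  from 1·(40787,2959) + (11234,815)
(x₁, y₁) = (52021, 3774);  52021² − 190·3774² = 1 ✓
k=2:  x_2 = 52021·52021+190·3774·3774 = 5412368881,  y_2 = 52021·3774+3774·52021 = 392654508

52021 3774
5412368881 392654508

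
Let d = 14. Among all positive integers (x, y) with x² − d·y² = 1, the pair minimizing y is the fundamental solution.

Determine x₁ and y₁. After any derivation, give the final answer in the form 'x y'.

15 4

[3; 1,2,1,6] for √14; ℓ=4 ⇒ convergent index 3
i=0: a=3 ⇒ p=3, q=1
i=1: a=1 ⇒ p=4, q=1
i=2: a=2 ⇒ p=11, q=3
i=3: a=1 ⇒ p=15, q=4
→ (15, 4).  Check: 15²=225, 14·4²=224, difference 1.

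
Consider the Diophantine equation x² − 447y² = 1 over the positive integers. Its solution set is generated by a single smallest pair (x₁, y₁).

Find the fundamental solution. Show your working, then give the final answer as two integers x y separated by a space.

√447 → a₀=21, period (7,42); ℓ=2 even so k=1
step 0: (21, 1)  from 21·(1,0) + (0,1)
step 1: (148, 7)  from 7·(21,1) + (1,0)
fundamental: x₁=148, y₁=7  (since 21904 − 447·49 = 1)

148 7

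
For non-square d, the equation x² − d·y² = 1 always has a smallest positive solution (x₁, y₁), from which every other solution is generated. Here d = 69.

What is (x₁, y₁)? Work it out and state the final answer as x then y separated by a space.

√69 → a₀=8, period (3,3,1,4,1,3,3,16); ℓ=8 even so k=7
i=0: a=8 ⇒ p=8, q=1
i=1: a=3 ⇒ p=25, q=3
i=2: a=3 ⇒ p=83, q=10
…
i=6: a=3 ⇒ p=2384, q=287
i=7: a=3 ⇒ p=7775, q=936
→ (7775, 936).  Check: 7775²=60450625, 69·936²=60450624, difference 1.

7775 936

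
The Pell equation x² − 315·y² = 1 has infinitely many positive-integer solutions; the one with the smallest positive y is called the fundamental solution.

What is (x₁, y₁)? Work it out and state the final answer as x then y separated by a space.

[17; 1,2,1,34] for √315; ℓ=4 ⇒ convergent index 3
step 0: (17, 1)  from 17·(1,0) + (0,1)
step 1: (18, 1)  from 1·(17,1) + (1,0)
step 2: (53, 3)  from 2·(18,1) + (17,1)
step 3: (71, 4)  from 1·(53,3) + (18,1)
(x₁, y₁) = (71, 4);  71² − 315·4² = 1 ✓

71 4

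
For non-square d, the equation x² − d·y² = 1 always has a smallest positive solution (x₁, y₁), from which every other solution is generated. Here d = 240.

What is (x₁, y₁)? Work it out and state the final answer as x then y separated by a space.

31 2

√240 = [15; 2,30, …], period ℓ=2 (even) → k=1
step 0: (15, 1)  from 15·(1,0) + (0,1)
step 1: (31, 2)  from 2·(15,1) + (1,0)
fundamental: x₁=31, y₁=2  (since 961 − 240·4 = 1)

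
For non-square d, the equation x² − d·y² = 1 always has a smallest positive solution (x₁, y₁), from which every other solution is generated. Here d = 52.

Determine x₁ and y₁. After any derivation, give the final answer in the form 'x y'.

√52 = [7; 4,1,2,1,4,14, …], period ℓ=6 (even) → k=5
i=0: a=7 ⇒ p=7, q=1
…
i=2: a=1 ⇒ p=36, q=5
…
i=4: a=1 ⇒ p=137, q=19
i=5: a=4 ⇒ p=649, q=90
(x₁, y₁) = (649, 90);  649² − 52·90² = 1 ✓

649 90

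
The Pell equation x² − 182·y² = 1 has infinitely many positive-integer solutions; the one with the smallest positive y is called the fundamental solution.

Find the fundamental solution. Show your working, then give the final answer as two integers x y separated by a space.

√182 → a₀=13, period (2,26); ℓ=2 even so k=1
k=0  a_k=13  p_k/q_k = 13/1
k=1  a_k=2  p_k/q_k = 27/2
fundamental: x₁=27, y₁=2  (since 729 − 182·4 = 1)

27 2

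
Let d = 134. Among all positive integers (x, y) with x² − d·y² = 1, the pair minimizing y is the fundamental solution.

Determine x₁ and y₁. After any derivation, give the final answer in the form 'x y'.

145925 12606

d=134: √d = [11; 1,1,2,1,3,…,1,1,22] (ℓ=14, even), read p_13/q_13
step 0: (11, 1)  from 11·(1,0) + (0,1)
step 1: (12, 1)  from 1·(11,1) + (1,0)
step 2: (23, 2)  from 1·(12,1) + (11,1)
step 3: (58, 5)  from 2·(23,2) + (12,1)
step 4: (81, 7)  from 1·(58,5) + (23,2)
step 5: (301, 26)  from 3·(81,7) + (58,5)
step 6: (382, 33)  from 1·(301,26) + (81,7)
…
step 8: (4503, 389)  from 1·(4121,356) + (382,33)
step 9: (17630, 1523)  from 3·(4503,389) + (4121,356)
step 10: (22133, 1912)  from 1·(17630,1523) + (4503,389)
step 11: (61896, 5347)  from 2·(22133,1912) + (17630,1523)
step 12: (84029, 7259)  from 1·(61896,5347) + (22133,1912)
step 13: (145925, 12606)  from 1·(84029,7259) + (61896,5347)
→ (145925, 12606).  Check: 145925²=21294105625, 134·12606²=21294105624, difference 1.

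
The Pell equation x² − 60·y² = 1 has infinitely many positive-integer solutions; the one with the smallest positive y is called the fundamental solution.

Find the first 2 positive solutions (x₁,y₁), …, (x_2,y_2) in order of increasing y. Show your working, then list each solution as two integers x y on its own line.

d=60: √d = [7; 1,2,1,14] (ℓ=4, even), read p_3/q_3
a_0=7:  p_0=7·1+0=7,  q_0=7·0+1=1
…
a_2=2:  p_2=2·8+7=23,  q_2=2·1+1=3
a_3=1:  p_3=1·23+8=31,  q_3=1·3+1=4
(x₁, y₁) = (31, 4);  31² − 60·4² = 1 ✓
(31+4√60)^2 = 1921 + 248√60

31 4
1921 248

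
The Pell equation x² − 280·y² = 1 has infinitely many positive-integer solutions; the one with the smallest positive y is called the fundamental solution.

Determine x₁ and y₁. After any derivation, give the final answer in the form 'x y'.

√280 = [16; 1,2,1,2,1,32, …], period ℓ=6 (even) → k=5
i=0: a=16 ⇒ p=16, q=1
…
i=4: a=2 ⇒ p=184, q=11
i=5: a=1 ⇒ p=251, q=15
(x₁, y₁) = (251, 15);  251² − 280·15² = 1 ✓

251 15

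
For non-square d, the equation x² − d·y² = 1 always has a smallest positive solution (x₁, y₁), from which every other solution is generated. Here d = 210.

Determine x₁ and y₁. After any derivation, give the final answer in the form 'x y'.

29 2

√210 = [14; 2,28, …], period ℓ=2 (even) → k=1
step 0: (14, 1)  from 14·(1,0) + (0,1)
step 1: (29, 2)  from 2·(14,1) + (1,0)
→ (29, 2).  Check: 29²=841, 210·2²=840, difference 1.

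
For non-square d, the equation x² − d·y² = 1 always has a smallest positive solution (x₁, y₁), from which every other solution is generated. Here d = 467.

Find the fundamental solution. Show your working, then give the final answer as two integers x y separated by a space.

1625626 75225

√467 → a₀=21, period (1,1,1,1,3,…,1,1,42); ℓ=14 even so k=13
i=0: a=21 ⇒ p=21, q=1
…
i=2: a=1 ⇒ p=43, q=2
i=3: a=1 ⇒ p=65, q=3
…
i=6: a=3 ⇒ p=1275, q=59
…
i=8: a=3 ⇒ p=82767, q=3830
…
i=10: a=1 ⇒ p=358232, q=16577
i=11: a=1 ⇒ p=633697, q=29324
i=12: a=1 ⇒ p=991929, q=45901
i=13: a=1 ⇒ p=1625626, q=75225
(x₁, y₁) = (1625626, 75225);  1625626² − 467·75225² = 1 ✓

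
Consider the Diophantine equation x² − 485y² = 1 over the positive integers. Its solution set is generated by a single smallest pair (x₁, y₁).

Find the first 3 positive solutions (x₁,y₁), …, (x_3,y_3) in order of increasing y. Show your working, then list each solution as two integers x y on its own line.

√485 → a₀=22, period (44); ℓ=1 odd so k=1
a_0=22:  p_0=22·1+0=22,  q_0=22·0+1=1
a_1=44:  p_1=44·22+1=969,  q_1=44·1+0=44
fundamental: x₁=969, y₁=44  (since 938961 − 485·1936 = 1)
k=2:  x_2 = 969·969+485·44·44 = 1877921,  y_2 = 969·44+44·969 = 85272
k=3:  x_3 = 969·1877921+485·44·85272 = 3639409929,  y_3 = 969·85272+44·1877921 = 165257092

969 44
1877921 85272
3639409929 165257092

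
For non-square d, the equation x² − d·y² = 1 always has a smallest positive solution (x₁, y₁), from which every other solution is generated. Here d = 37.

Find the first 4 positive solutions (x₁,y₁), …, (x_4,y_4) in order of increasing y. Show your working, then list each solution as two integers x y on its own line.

73 12
10657 1752
1555849 255780
227143297 37342128

√37 = [6; 12, …], period ℓ=1 (odd) → k=1
step 0: (6, 1)  from 6·(1,0) + (0,1)
step 1: (73, 12)  from 12·(6,1) + (1,0)
→ (73, 12).  Check: 73²=5329, 37·12²=5328, difference 1.
n=2: (73,12)∘(73,12) = (73·73+37·12·12, 73·12+12·73) = (10657,1752)
n=3: (10657,1752)∘(73,12) = (73·10657+37·12·1752, 73·1752+12·10657) = (1555849,255780)
n=4: (1555849,255780)∘(73,12) = (73·1555849+37·12·255780, 73·255780+12·1555849) = (227143297,37342128)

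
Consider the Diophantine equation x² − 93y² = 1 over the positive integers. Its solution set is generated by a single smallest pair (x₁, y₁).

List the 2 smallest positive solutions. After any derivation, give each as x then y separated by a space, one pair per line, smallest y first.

d=93: √d = [9; 1,1,1,4,6,4,1,1,1,18] (ℓ=10, even), read p_9/q_9
k=0  a_k=9  p_k/q_k = 9/1
k=1  a_k=1  p_k/q_k = 10/1
k=2  a_k=1  p_k/q_k = 19/2
k=3  a_k=1  p_k/q_k = 29/3
k=4  a_k=4  p_k/q_k = 135/14
k=5  a_k=6  p_k/q_k = 839/87
k=6  a_k=4  p_k/q_k = 3491/362
…
k=8  a_k=1  p_k/q_k = 7821/811
k=9  a_k=1  p_k/q_k = 12151/1260
→ (12151, 1260).  Check: 12151²=147646801, 93·1260²=147646800, difference 1.
k=2:  x_2 = 12151·12151+93·1260·1260 = 295293601,  y_2 = 12151·1260+1260·12151 = 30620520

12151 1260
295293601 30620520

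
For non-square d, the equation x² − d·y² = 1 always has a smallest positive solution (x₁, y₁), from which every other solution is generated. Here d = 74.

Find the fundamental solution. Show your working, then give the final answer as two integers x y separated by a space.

[8; 1,1,1,1,16] for √74; ℓ=5 ⇒ convergent index 9
a_0=8:  p_0=8·1+0=8,  q_0=8·0+1=1
a_1=1:  p_1=1·8+1=9,  q_1=1·1+0=1
a_2=1:  p_2=1·9+8=17,  q_2=1·1+1=2
a_3=1:  p_3=1·17+9=26,  q_3=1·2+1=3
a_4=1:  p_4=1·26+17=43,  q_4=1·3+2=5
a_5=16:  p_5=16·43+26=714,  q_5=16·5+3=83
a_6=1:  p_6=1·714+43=757,  q_6=1·83+5=88
a_7=1:  p_7=1·757+714=1471,  q_7=1·88+83=171
a_8=1:  p_8=1·1471+757=2228,  q_8=1·171+88=259
a_9=1:  p_9=1·2228+1471=3699,  q_9=1·259+171=430
→ (3699, 430).  Check: 3699²=13682601, 74·430²=13682600, difference 1.

3699 430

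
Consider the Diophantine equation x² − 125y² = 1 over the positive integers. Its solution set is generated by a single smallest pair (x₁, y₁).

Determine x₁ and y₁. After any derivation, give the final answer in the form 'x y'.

d=125: √d = [11; 5,1,1,5,22] (ℓ=5, odd), read p_9/q_9
i=0: a=11 ⇒ p=11, q=1
i=1: a=5 ⇒ p=56, q=5
…
i=8: a=1 ⇒ p=167761, q=15005
i=9: a=5 ⇒ p=930249, q=83204
(x₁, y₁) = (930249, 83204);  930249² − 125·83204² = 1 ✓

930249 83204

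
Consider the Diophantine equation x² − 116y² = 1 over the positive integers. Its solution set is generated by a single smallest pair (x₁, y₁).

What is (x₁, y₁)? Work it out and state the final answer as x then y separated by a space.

[10; 1,3,2,1,4,1,2,3,1,20] for √116; ℓ=10 ⇒ convergent index 9
a_0=10:  p_0=10·1+0=10,  q_0=10·0+1=1
…
a_4=1:  p_4=1·97+43=140,  q_4=1·9+4=13
…
a_6=1:  p_6=1·657+140=797,  q_6=1·61+13=74
…
a_8=3:  p_8=3·2251+797=7550,  q_8=3·209+74=701
a_9=1:  p_9=1·7550+2251=9801,  q_9=1·701+209=910
→ (9801, 910).  Check: 9801²=96059601, 116·910²=96059600, difference 1.

9801 910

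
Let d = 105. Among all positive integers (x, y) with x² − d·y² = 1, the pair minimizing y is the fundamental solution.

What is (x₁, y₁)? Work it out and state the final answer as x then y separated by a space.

d=105: √d = [10; 4,20] (ℓ=2, even), read p_1/q_1
a_0=10:  p_0=10·1+0=10,  q_0=10·0+1=1
a_1=4:  p_1=4·10+1=41,  q_1=4·1+0=4
(x₁, y₁) = (41, 4);  41² − 105·4² = 1 ✓

41 4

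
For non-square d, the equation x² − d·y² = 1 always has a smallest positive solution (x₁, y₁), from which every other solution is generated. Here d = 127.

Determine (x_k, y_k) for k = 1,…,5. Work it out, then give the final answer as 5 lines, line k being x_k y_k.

4730624 419775
44757606858751 3971595379200
423462818377139450624 37576248838264821825
4006486743445029115330560001 355518209168531397366758400
37906364688445371364544653008890624 3363645945459311770024609913661375

d=127: √d = [11; 3,1,2,2,7,11,7,2,2,1,3,22] (ℓ=12, even), read p_11/q_11
step 0: (11, 1)  from 11·(1,0) + (0,1)
…
step 3: (124, 11)  from 2·(45,4) + (34,3)
…
step 5: (2175, 193)  from 7·(293,26) + (124,11)
…
step 7: (171701, 15236)  from 7·(24218,2149) + (2175,193)
…
step 10: (1274561, 113099)  from 1·(906941,80478) + (367620,32621)
step 11: (4730624, 419775)  from 3·(1274561,113099) + (906941,80478)
→ (4730624, 419775).  Check: 4730624²=22378803429376, 127·419775²=22378803429375, difference 1.
n=2: (4730624,419775)∘(4730624,419775) = (4730624·4730624+127·419775·419775, 4730624·419775+419775·4730624) = (44757606858751,3971595379200)
n=3: (44757606858751,3971595379200)∘(4730624,419775) = (4730624·44757606858751+127·419775·3971595379200, 4730624·3971595379200+419775·44757606858751) = (423462818377139450624,37576248838264821825)
n=4: (423462818377139450624,37576248838264821825)∘(4730624,419775) = (4730624·423462818377139450624+127·419775·37576248838264821825, 4730624·37576248838264821825+419775·423462818377139450624) = (4006486743445029115330560001,355518209168531397366758400)
n=5: (4006486743445029115330560001,355518209168531397366758400)∘(4730624,419775) = (4730624·4006486743445029115330560001+127·419775·355518209168531397366758400, 4730624·355518209168531397366758400+419775·4006486743445029115330560001) = (37906364688445371364544653008890624,3363645945459311770024609913661375)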